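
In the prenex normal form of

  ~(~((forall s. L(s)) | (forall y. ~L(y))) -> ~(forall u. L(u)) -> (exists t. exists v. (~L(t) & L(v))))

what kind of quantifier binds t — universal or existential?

First replace A → B with ¬A ∨ B.
  ~(~~((forall s. L(s)) | (forall y. ~L(y))) | ~~(forall u. L(u)) | (exists t. exists v. (~L(t) & L(v))))
Move each ¬ inward, flipping quantifiers it crosses:
  (exists s. ~L(s)) & (exists y. L(y)) & (exists u. ~L(u)) & (forall t. forall v. (L(t) | ~L(v)))
All bound variables are already distinct, so no renaming is needed.
Extract every quantifier outward, since the variables are now distinct and don't occur free across branches:
  exists s. exists y. exists u. forall t. forall v. (~L(s) & L(y) & ~L(u) & (L(t) | ~L(v)))
The quantifier exists t sits under an odd number of negations (counting the antecedent side of each →), so it flips to forall t.

universal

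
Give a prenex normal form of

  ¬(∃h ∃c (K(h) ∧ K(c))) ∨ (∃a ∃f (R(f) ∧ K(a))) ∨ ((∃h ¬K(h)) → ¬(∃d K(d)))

First replace A → B with ¬A ∨ B.
  ¬(∃h ∃c (K(h) ∧ K(c))) ∨ (∃a ∃f (R(f) ∧ K(a))) ∨ ¬(∃h ¬K(h)) ∨ ¬(∃d K(d))
Move each ¬ inward, flipping quantifiers it crosses:
  (∀h ∀c (¬K(h) ∨ ¬K(c))) ∨ (∃a ∃f (R(f) ∧ K(a))) ∨ (∀h K(h)) ∨ (∀d ¬K(d))
Standardize variables apart so no two quantifiers bind the same name: h↦z1.
  (∀h ∀c (¬K(h) ∨ ¬K(c))) ∨ (∃a ∃f (R(f) ∧ K(a))) ∨ (∀z1 K(z1)) ∨ (∀d ¬K(d))
Finally move all quantifiers to the prefix:
  ∀h ∀c ∃a ∃f ∀z1 ∀d (¬K(h) ∨ ¬K(c) ∨ R(f) ∧ K(a) ∨ K(z1) ∨ ¬K(d))

∀h ∀c ∃a ∃f ∀z1 ∀d (¬K(h) ∨ ¬K(c) ∨ R(f) ∧ K(a) ∨ K(z1) ∨ ¬K(d))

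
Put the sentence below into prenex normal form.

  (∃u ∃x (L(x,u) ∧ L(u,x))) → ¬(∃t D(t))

Eliminate → and ↔ using ¬ and ∨.
  ¬(∃u ∃x (L(x,u) ∧ L(u,x))) ∨ ¬(∃t D(t))
Move each ¬ inward, flipping quantifiers it crosses:
  (∀u ∀x (¬L(x,u) ∨ ¬L(u,x))) ∨ (∀t ¬D(t))
Pull the quantifiers to the front (each side's bound variable is not free in the other side):
  ∀u ∀x ∀t (¬L(x,u) ∨ ¬L(u,x) ∨ ¬D(t))

∀u ∀x ∀t (¬L(x,u) ∨ ¬L(u,x) ∨ ¬D(t))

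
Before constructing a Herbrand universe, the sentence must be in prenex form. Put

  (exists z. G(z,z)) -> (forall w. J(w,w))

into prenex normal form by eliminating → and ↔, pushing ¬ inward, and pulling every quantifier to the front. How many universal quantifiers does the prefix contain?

Rewrite implications/biconditionals: A → B as ¬A ∨ B.
  ~(exists z. G(z,z)) | (forall w. J(w,w))
Drive negations inward (¬∀x A ≡ ∃x ¬A, ¬∃x A ≡ ∀x ¬A, De Morgan for ∧/∨):
  (forall z. ~G(z,z)) | (forall w. J(w,w))
Finally move all quantifiers to the prefix:
  forall z. forall w. (~G(z,z) | J(w,w))
The prefix is forall z forall w: 2 universal, 0 existential.

2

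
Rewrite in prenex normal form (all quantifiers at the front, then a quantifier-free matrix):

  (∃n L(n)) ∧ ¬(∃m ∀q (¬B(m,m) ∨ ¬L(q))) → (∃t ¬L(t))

First replace A → B with ¬A ∨ B.
  ¬((∃n L(n)) ∧ ¬(∃m ∀q (¬B(m,m) ∨ ¬L(q)))) ∨ (∃t ¬L(t))
Drive negations inward (¬∀x A ≡ ∃x ¬A, ¬∃x A ≡ ∀x ¬A, De Morgan for ∧/∨):
  (∀n ¬L(n)) ∨ (∃m ∀q (¬B(m,m) ∨ ¬L(q))) ∨ (∃t ¬L(t))
Pull the quantifiers to the front (each side's bound variable is not free in the other side):
  ∀n ∃m ∀q ∃t (¬L(n) ∨ ¬B(m,m) ∨ ¬L(q) ∨ ¬L(t))

∀n ∃m ∀q ∃t (¬L(n) ∨ ¬B(m,m) ∨ ¬L(q) ∨ ¬L(t))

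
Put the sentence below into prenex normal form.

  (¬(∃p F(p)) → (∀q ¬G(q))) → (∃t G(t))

Eliminate → and ↔ using ¬ and ∨.
  ¬(¬¬(∃p F(p)) ∨ (∀q ¬G(q))) ∨ (∃t G(t))
Move each ¬ inward, flipping quantifiers it crosses:
  (∀p ¬F(p)) ∧ (∃q G(q)) ∨ (∃t G(t))
All bound variables are already distinct, so no renaming is needed.
Finally move all quantifiers to the prefix:
  ∀p ∃q ∃t (¬F(p) ∧ G(q) ∨ G(t))

∀p ∃q ∃t (¬F(p) ∧ G(q) ∨ G(t))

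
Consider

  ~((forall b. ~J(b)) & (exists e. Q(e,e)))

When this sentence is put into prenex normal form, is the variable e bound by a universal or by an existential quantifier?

universal

Push ¬ through the quantifiers and connectives to reach negation normal form:
  (exists b. J(b)) | (forall e. ~Q(e,e))
All bound variables are already distinct, so no renaming is needed.
Finally move all quantifiers to the prefix:
  exists b. forall e. (J(b) | ~Q(e,e))
The quantifier exists e sits under an odd number of negations, so it flips to forall e.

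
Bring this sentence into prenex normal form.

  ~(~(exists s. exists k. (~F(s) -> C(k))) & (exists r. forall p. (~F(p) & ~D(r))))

Rewrite implications/biconditionals: A → B as ¬A ∨ B.
  ~(~(exists s. exists k. (~~F(s) | C(k))) & (exists r. forall p. (~F(p) & ~D(r))))
Push ¬ through the quantifiers and connectives to reach negation normal form:
  (exists s. exists k. (F(s) | C(k))) | (forall r. exists p. (F(p) | D(r)))
All bound variables are already distinct, so no renaming is needed.
Pull the quantifiers to the front (each side's bound variable is not free in the other side):
  exists s. exists k. forall r. exists p. (F(s) | C(k) | F(p) | D(r))

exists s. exists k. forall r. exists p. (F(s) | C(k) | F(p) | D(r))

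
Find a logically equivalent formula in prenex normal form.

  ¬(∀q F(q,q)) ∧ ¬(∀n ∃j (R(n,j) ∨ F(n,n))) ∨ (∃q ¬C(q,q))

∃q ∃n ∀j ∃w (¬F(q,q) ∧ ¬R(n,j) ∧ ¬F(n,n) ∨ ¬C(w,w))

Drive negations inward (¬∀x A ≡ ∃x ¬A, ¬∃x A ≡ ∀x ¬A, De Morgan for ∧/∨):
  (∃q ¬F(q,q)) ∧ (∃n ∀j (¬R(n,j) ∧ ¬F(n,n))) ∨ (∃q ¬C(q,q))
Give each quantifier a distinct variable: q↦w.
  (∃q ¬F(q,q)) ∧ (∃n ∀j (¬R(n,j) ∧ ¬F(n,n))) ∨ (∃w ¬C(w,w))
Finally move all quantifiers to the prefix:
  ∃q ∃n ∀j ∃w (¬F(q,q) ∧ ¬R(n,j) ∧ ¬F(n,n) ∨ ¬C(w,w))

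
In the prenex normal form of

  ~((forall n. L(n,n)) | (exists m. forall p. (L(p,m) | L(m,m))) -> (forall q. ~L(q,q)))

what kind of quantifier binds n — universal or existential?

universal

First replace A → B with ¬A ∨ B.
  ~(~((forall n. L(n,n)) | (exists m. forall p. (L(p,m) | L(m,m)))) | (forall q. ~L(q,q)))
Drive negations inward (¬∀x A ≡ ∃x ¬A, ¬∃x A ≡ ∀x ¬A, De Morgan for ∧/∨):
  ((forall n. L(n,n)) | (exists m. forall p. (L(p,m) | L(m,m)))) & (exists q. L(q,q))
All bound variables are already distinct, so no renaming is needed.
Extract every quantifier outward, since the variables are now distinct and don't occur free across branches:
  forall n. exists m. forall p. exists q. ((L(n,n) | L(p,m) | L(m,m)) & L(q,q))
The quantifier forall n sits under an even number of negations (counting the antecedent side of each →), so it remains universal.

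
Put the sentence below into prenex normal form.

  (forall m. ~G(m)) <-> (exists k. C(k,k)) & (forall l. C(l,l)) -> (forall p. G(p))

Rewrite implications/biconditionals: A → B as ¬A ∨ B; A ↔ B as (¬A ∨ B) ∧ (¬B ∨ A).
  (~(forall m. ~G(m)) | ~((exists k. C(k,k)) & (forall l. C(l,l))) | (forall p. G(p))) & (~(~((exists k. C(k,k)) & (forall l. C(l,l))) | (forall p. G(p))) | (forall m. ~G(m)))
Drive negations inward (¬∀x A ≡ ∃x ¬A, ¬∃x A ≡ ∀x ¬A, De Morgan for ∧/∨):
  ((exists m. G(m)) | (forall k. ~C(k,k)) | (exists l. ~C(l,l)) | (forall p. G(p))) & ((exists k. C(k,k)) & (forall l. C(l,l)) & (exists p. ~G(p)) | (forall m. ~G(m)))
Rename bound variables to avoid capture: k↦t, l↦b, p↦s, m↦y.
  ((exists m. G(m)) | (forall k. ~C(k,k)) | (exists l. ~C(l,l)) | (forall p. G(p))) & ((exists t. C(t,t)) & (forall b. C(b,b)) & (exists s. ~G(s)) | (forall y. ~G(y)))
Extract every quantifier outward, since the variables are now distinct and don't occur free across branches:
  exists m. forall k. exists l. forall p. exists t. forall b. exists s. forall y. ((G(m) | ~C(k,k) | ~C(l,l) | G(p)) & (C(t,t) & C(b,b) & ~G(s) | ~G(y)))

exists m. forall k. exists l. forall p. exists t. forall b. exists s. forall y. ((G(m) | ~C(k,k) | ~C(l,l) | G(p)) & (C(t,t) & C(b,b) & ~G(s) | ~G(y)))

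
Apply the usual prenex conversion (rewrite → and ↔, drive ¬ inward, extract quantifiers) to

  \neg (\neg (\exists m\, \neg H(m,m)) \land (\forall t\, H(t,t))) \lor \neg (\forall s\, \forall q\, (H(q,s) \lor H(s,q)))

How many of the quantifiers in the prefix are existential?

4

Drive negations inward (¬∀x A ≡ ∃x ¬A, ¬∃x A ≡ ∀x ¬A, De Morgan for ∧/∨):
  (\exists m\, \neg H(m,m)) \lor (\exists t\, \neg H(t,t)) \lor (\exists s\, \exists q\, (\neg H(q,s) \land \neg H(s,q)))
Finally move all quantifiers to the prefix:
  \exists m\, \exists t\, \exists s\, \exists q\, (\neg H(m,m) \lor \neg H(t,t) \lor \neg H(q,s) \land \neg H(s,q))
The prefix is \exists m \exists t \exists s \exists q: 0 universal, 4 existential.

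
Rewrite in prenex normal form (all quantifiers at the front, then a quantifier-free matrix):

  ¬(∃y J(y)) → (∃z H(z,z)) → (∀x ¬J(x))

∃y ∀z ∀x (J(y) ∨ ¬H(z,z) ∨ ¬J(x))

Rewrite implications/biconditionals: A → B as ¬A ∨ B.
  ¬¬(∃y J(y)) ∨ ¬(∃z H(z,z)) ∨ (∀x ¬J(x))
Move each ¬ inward, flipping quantifiers it crosses:
  (∃y J(y)) ∨ (∀z ¬H(z,z)) ∨ (∀x ¬J(x))
All bound variables are already distinct, so no renaming is needed.
Finally move all quantifiers to the prefix:
  ∃y ∀z ∀x (J(y) ∨ ¬H(z,z) ∨ ¬J(x))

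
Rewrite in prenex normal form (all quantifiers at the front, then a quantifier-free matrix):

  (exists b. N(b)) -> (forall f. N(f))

forall b. forall f. (~N(b) | N(f))

First replace A → B with ¬A ∨ B.
  ~(exists b. N(b)) | (forall f. N(f))
Drive negations inward (¬∀x A ≡ ∃x ¬A, ¬∃x A ≡ ∀x ¬A, De Morgan for ∧/∨):
  (forall b. ~N(b)) | (forall f. N(f))
Pull the quantifiers to the front (each side's bound variable is not free in the other side):
  forall b. forall f. (~N(b) | N(f))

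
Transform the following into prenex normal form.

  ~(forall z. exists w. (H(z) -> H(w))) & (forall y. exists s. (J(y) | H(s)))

exists z. forall w. forall y. exists s. (H(z) & ~H(w) & (J(y) | H(s)))

Eliminate → and ↔ using ¬ and ∨.
  ~(forall z. exists w. (~H(z) | H(w))) & (forall y. exists s. (J(y) | H(s)))
Push ¬ through the quantifiers and connectives to reach negation normal form:
  (exists z. forall w. (H(z) & ~H(w))) & (forall y. exists s. (J(y) | H(s)))
Extract every quantifier outward, since the variables are now distinct and don't occur free across branches:
  exists z. forall w. forall y. exists s. (H(z) & ~H(w) & (J(y) | H(s)))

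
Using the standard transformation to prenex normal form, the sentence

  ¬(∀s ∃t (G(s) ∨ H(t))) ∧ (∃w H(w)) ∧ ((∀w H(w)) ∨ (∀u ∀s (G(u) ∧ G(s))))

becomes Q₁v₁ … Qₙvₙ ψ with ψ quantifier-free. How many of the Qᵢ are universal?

4

Drive negations inward (¬∀x A ≡ ∃x ¬A, ¬∃x A ≡ ∀x ¬A, De Morgan for ∧/∨):
  (∃s ∀t (¬G(s) ∧ ¬H(t))) ∧ (∃w H(w)) ∧ ((∀w H(w)) ∨ (∀u ∀s (G(u) ∧ G(s))))
Standardize variables apart so no two quantifiers bind the same name: w↦w1, s↦x1.
  (∃s ∀t (¬G(s) ∧ ¬H(t))) ∧ (∃w H(w)) ∧ ((∀w1 H(w1)) ∨ (∀u ∀x1 (G(u) ∧ G(x1))))
Extract every quantifier outward, since the variables are now distinct and don't occur free across branches:
  ∃s ∀t ∃w ∀w1 ∀u ∀x1 (¬G(s) ∧ ¬H(t) ∧ H(w) ∧ (H(w1) ∨ G(u) ∧ G(x1)))
The prefix is ∃s ∀t ∃w ∀w1 ∀u ∀x1: 4 universal, 2 existential.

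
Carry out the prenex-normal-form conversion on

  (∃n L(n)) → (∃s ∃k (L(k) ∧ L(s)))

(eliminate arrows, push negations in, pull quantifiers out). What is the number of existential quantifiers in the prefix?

First replace A → B with ¬A ∨ B.
  ¬(∃n L(n)) ∨ (∃s ∃k (L(k) ∧ L(s)))
Drive negations inward (¬∀x A ≡ ∃x ¬A, ¬∃x A ≡ ∀x ¬A, De Morgan for ∧/∨):
  (∀n ¬L(n)) ∨ (∃s ∃k (L(k) ∧ L(s)))
All bound variables are already distinct, so no renaming is needed.
Pull the quantifiers to the front (each side's bound variable is not free in the other side):
  ∀n ∃s ∃k (¬L(n) ∨ L(k) ∧ L(s))
The prefix is ∀n ∃s ∃k: 1 universal, 2 existential.

2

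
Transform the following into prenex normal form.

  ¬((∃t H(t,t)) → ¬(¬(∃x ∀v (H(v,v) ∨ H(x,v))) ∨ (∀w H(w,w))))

Eliminate → and ↔ using ¬ and ∨.
  ¬(¬(∃t H(t,t)) ∨ ¬(¬(∃x ∀v (H(v,v) ∨ H(x,v))) ∨ (∀w H(w,w))))
Move each ¬ inward, flipping quantifiers it crosses:
  (∃t H(t,t)) ∧ ((∀x ∃v (¬H(v,v) ∧ ¬H(x,v))) ∨ (∀w H(w,w)))
Finally move all quantifiers to the prefix:
  ∃t ∀x ∃v ∀w (H(t,t) ∧ (¬H(v,v) ∧ ¬H(x,v) ∨ H(w,w)))

∃t ∀x ∃v ∀w (H(t,t) ∧ (¬H(v,v) ∧ ¬H(x,v) ∨ H(w,w)))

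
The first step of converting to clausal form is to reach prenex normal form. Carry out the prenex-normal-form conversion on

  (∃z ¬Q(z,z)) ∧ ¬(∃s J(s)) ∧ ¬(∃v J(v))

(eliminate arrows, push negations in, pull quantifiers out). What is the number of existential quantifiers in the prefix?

1

Push ¬ through the quantifiers and connectives to reach negation normal form:
  (∃z ¬Q(z,z)) ∧ (∀s ¬J(s)) ∧ (∀v ¬J(v))
Extract every quantifier outward, since the variables are now distinct and don't occur free across branches:
  ∃z ∀s ∀v (¬Q(z,z) ∧ ¬J(s) ∧ ¬J(v))
The prefix is ∃z ∀s ∀v: 2 universal, 1 existential.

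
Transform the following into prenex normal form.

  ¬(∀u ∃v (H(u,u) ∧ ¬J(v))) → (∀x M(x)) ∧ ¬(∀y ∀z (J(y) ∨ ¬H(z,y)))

∀u ∃v ∀x ∃y ∃z (H(u,u) ∧ ¬J(v) ∨ M(x) ∧ ¬J(y) ∧ H(z,y))

First replace A → B with ¬A ∨ B.
  ¬¬(∀u ∃v (H(u,u) ∧ ¬J(v))) ∨ (∀x M(x)) ∧ ¬(∀y ∀z (J(y) ∨ ¬H(z,y)))
Drive negations inward (¬∀x A ≡ ∃x ¬A, ¬∃x A ≡ ∀x ¬A, De Morgan for ∧/∨):
  (∀u ∃v (H(u,u) ∧ ¬J(v))) ∨ (∀x M(x)) ∧ (∃y ∃z (¬J(y) ∧ H(z,y)))
All bound variables are already distinct, so no renaming is needed.
Finally move all quantifiers to the prefix:
  ∀u ∃v ∀x ∃y ∃z (H(u,u) ∧ ¬J(v) ∨ M(x) ∧ ¬J(y) ∧ H(z,y))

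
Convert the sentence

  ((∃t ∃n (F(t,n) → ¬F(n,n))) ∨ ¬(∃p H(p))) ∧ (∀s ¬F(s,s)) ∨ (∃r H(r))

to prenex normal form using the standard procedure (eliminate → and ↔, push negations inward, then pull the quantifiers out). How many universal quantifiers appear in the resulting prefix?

Rewrite implications/biconditionals: A → B as ¬A ∨ B.
  ((∃t ∃n (¬F(t,n) ∨ ¬F(n,n))) ∨ ¬(∃p H(p))) ∧ (∀s ¬F(s,s)) ∨ (∃r H(r))
Move each ¬ inward, flipping quantifiers it crosses:
  ((∃t ∃n (¬F(t,n) ∨ ¬F(n,n))) ∨ (∀p ¬H(p))) ∧ (∀s ¬F(s,s)) ∨ (∃r H(r))
All bound variables are already distinct, so no renaming is needed.
Finally move all quantifiers to the prefix:
  ∃t ∃n ∀p ∀s ∃r ((¬F(t,n) ∨ ¬F(n,n) ∨ ¬H(p)) ∧ ¬F(s,s) ∨ H(r))
The prefix is ∃t ∃n ∀p ∀s ∃r: 2 universal, 3 existential.

2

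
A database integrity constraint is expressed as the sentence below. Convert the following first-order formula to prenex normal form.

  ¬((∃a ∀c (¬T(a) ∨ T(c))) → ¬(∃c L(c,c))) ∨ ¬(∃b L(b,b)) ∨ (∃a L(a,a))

Eliminate → and ↔ using ¬ and ∨.
  ¬(¬(∃a ∀c (¬T(a) ∨ T(c))) ∨ ¬(∃c L(c,c))) ∨ ¬(∃b L(b,b)) ∨ (∃a L(a,a))
Drive negations inward (¬∀x A ≡ ∃x ¬A, ¬∃x A ≡ ∀x ¬A, De Morgan for ∧/∨):
  (∃a ∀c (¬T(a) ∨ T(c))) ∧ (∃c L(c,c)) ∨ (∀b ¬L(b,b)) ∨ (∃a L(a,a))
Standardize variables apart so no two quantifiers bind the same name: c↦u1, a↦x.
  (∃a ∀c (¬T(a) ∨ T(c))) ∧ (∃u1 L(u1,u1)) ∨ (∀b ¬L(b,b)) ∨ (∃x L(x,x))
Extract every quantifier outward, since the variables are now distinct and don't occur free across branches:
  ∃a ∀c ∃u1 ∀b ∃x ((¬T(a) ∨ T(c)) ∧ L(u1,u1) ∨ ¬L(b,b) ∨ L(x,x))

∃a ∀c ∃u1 ∀b ∃x ((¬T(a) ∨ T(c)) ∧ L(u1,u1) ∨ ¬L(b,b) ∨ L(x,x))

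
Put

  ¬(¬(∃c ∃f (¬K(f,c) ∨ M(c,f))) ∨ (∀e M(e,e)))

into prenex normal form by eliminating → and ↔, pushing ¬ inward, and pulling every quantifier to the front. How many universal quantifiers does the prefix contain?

0

Move each ¬ inward, flipping quantifiers it crosses:
  (∃c ∃f (¬K(f,c) ∨ M(c,f))) ∧ (∃e ¬M(e,e))
All bound variables are already distinct, so no renaming is needed.
Pull the quantifiers to the front (each side's bound variable is not free in the other side):
  ∃c ∃f ∃e ((¬K(f,c) ∨ M(c,f)) ∧ ¬M(e,e))
The prefix is ∃c ∃f ∃e: 0 universal, 3 existential.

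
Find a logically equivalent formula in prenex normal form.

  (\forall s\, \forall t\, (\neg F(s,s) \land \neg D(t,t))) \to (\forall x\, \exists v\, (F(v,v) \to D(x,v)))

First replace A → B with ¬A ∨ B.
  \neg (\forall s\, \forall t\, (\neg F(s,s) \land \neg D(t,t))) \lor (\forall x\, \exists v\, (\neg F(v,v) \lor D(x,v)))
Move each ¬ inward, flipping quantifiers it crosses:
  (\exists s\, \exists t\, (F(s,s) \lor D(t,t))) \lor (\forall x\, \exists v\, (\neg F(v,v) \lor D(x,v)))
Pull the quantifiers to the front (each side's bound variable is not free in the other side):
  \exists s\, \exists t\, \forall x\, \exists v\, (F(s,s) \lor D(t,t) \lor \neg F(v,v) \lor D(x,v))

\exists s\, \exists t\, \forall x\, \exists v\, (F(s,s) \lor D(t,t) \lor \neg F(v,v) \lor D(x,v))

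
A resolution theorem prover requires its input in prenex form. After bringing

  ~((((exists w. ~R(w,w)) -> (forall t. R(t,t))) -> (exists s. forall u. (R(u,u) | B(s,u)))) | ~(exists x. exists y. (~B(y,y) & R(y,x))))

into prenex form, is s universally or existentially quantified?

Eliminate → and ↔ using ¬ and ∨.
  ~(~(~(exists w. ~R(w,w)) | (forall t. R(t,t))) | (exists s. forall u. (R(u,u) | B(s,u))) | ~(exists x. exists y. (~B(y,y) & R(y,x))))
Move each ¬ inward, flipping quantifiers it crosses:
  ((forall w. R(w,w)) | (forall t. R(t,t))) & (forall s. exists u. (~R(u,u) & ~B(s,u))) & (exists x. exists y. (~B(y,y) & R(y,x)))
All bound variables are already distinct, so no renaming is needed.
Finally move all quantifiers to the prefix:
  forall w. forall t. forall s. exists u. exists x. exists y. ((R(w,w) | R(t,t)) & ~R(u,u) & ~B(s,u) & ~B(y,y) & R(y,x))
The quantifier exists s sits under an odd number of negations (counting the antecedent side of each →), so it flips to forall s.

universal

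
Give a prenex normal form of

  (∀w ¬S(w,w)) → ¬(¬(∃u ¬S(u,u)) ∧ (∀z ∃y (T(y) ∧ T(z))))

∃w ∃u ∃z ∀y (S(w,w) ∨ ¬S(u,u) ∨ ¬T(y) ∨ ¬T(z))

Eliminate → and ↔ using ¬ and ∨.
  ¬(∀w ¬S(w,w)) ∨ ¬(¬(∃u ¬S(u,u)) ∧ (∀z ∃y (T(y) ∧ T(z))))
Drive negations inward (¬∀x A ≡ ∃x ¬A, ¬∃x A ≡ ∀x ¬A, De Morgan for ∧/∨):
  (∃w S(w,w)) ∨ (∃u ¬S(u,u)) ∨ (∃z ∀y (¬T(y) ∨ ¬T(z)))
All bound variables are already distinct, so no renaming is needed.
Pull the quantifiers to the front (each side's bound variable is not free in the other side):
  ∃w ∃u ∃z ∀y (S(w,w) ∨ ¬S(u,u) ∨ ¬T(y) ∨ ¬T(z))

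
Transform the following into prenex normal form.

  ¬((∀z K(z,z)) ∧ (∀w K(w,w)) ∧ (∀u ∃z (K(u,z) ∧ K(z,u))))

∃z ∃w ∃u ∀v1 (¬K(z,z) ∨ ¬K(w,w) ∨ ¬K(u,v1) ∨ ¬K(v1,u))

Drive negations inward (¬∀x A ≡ ∃x ¬A, ¬∃x A ≡ ∀x ¬A, De Morgan for ∧/∨):
  (∃z ¬K(z,z)) ∨ (∃w ¬K(w,w)) ∨ (∃u ∀z (¬K(u,z) ∨ ¬K(z,u)))
Standardize variables apart so no two quantifiers bind the same name: z↦v1.
  (∃z ¬K(z,z)) ∨ (∃w ¬K(w,w)) ∨ (∃u ∀v1 (¬K(u,v1) ∨ ¬K(v1,u)))
Finally move all quantifiers to the prefix:
  ∃z ∃w ∃u ∀v1 (¬K(z,z) ∨ ¬K(w,w) ∨ ¬K(u,v1) ∨ ¬K(v1,u))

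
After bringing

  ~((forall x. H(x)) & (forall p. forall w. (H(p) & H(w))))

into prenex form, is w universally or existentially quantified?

existential

Drive negations inward (¬∀x A ≡ ∃x ¬A, ¬∃x A ≡ ∀x ¬A, De Morgan for ∧/∨):
  (exists x. ~H(x)) | (exists p. exists w. (~H(p) | ~H(w)))
All bound variables are already distinct, so no renaming is needed.
Extract every quantifier outward, since the variables are now distinct and don't occur free across branches:
  exists x. exists p. exists w. (~H(x) | ~H(p) | ~H(w))
The quantifier forall w sits under an odd number of negations, so it flips to exists w.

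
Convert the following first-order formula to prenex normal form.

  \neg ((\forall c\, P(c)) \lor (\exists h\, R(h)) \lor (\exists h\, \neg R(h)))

Drive negations inward (¬∀x A ≡ ∃x ¬A, ¬∃x A ≡ ∀x ¬A, De Morgan for ∧/∨):
  (\exists c\, \neg P(c)) \land (\forall h\, \neg R(h)) \land (\forall h\, R(h))
Standardize variables apart so no two quantifiers bind the same name: h↦b.
  (\exists c\, \neg P(c)) \land (\forall h\, \neg R(h)) \land (\forall b\, R(b))
Finally move all quantifiers to the prefix:
  \exists c\, \forall h\, \forall b\, (\neg P(c) \land \neg R(h) \land R(b))

\exists c\, \forall h\, \forall b\, (\neg P(c) \land \neg R(h) \land R(b))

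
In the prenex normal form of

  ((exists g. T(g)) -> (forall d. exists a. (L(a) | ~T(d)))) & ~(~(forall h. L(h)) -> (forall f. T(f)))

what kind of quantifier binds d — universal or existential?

universal

Eliminate → and ↔ using ¬ and ∨.
  (~(exists g. T(g)) | (forall d. exists a. (L(a) | ~T(d)))) & ~(~~(forall h. L(h)) | (forall f. T(f)))
Drive negations inward (¬∀x A ≡ ∃x ¬A, ¬∃x A ≡ ∀x ¬A, De Morgan for ∧/∨):
  ((forall g. ~T(g)) | (forall d. exists a. (L(a) | ~T(d)))) & (exists h. ~L(h)) & (exists f. ~T(f))
Finally move all quantifiers to the prefix:
  forall g. forall d. exists a. exists h. exists f. ((~T(g) | L(a) | ~T(d)) & ~L(h) & ~T(f))
The quantifier forall d sits under an even number of negations (counting the antecedent side of each →), so it remains universal.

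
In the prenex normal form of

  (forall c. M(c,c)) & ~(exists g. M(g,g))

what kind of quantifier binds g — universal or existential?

Drive negations inward (¬∀x A ≡ ∃x ¬A, ¬∃x A ≡ ∀x ¬A, De Morgan for ∧/∨):
  (forall c. M(c,c)) & (forall g. ~M(g,g))
All bound variables are already distinct, so no renaming is needed.
Finally move all quantifiers to the prefix:
  forall c. forall g. (M(c,c) & ~M(g,g))
The quantifier exists g sits under an odd number of negations, so it flips to forall g.

universal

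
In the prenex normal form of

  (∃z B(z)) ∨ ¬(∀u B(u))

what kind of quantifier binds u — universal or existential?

existential

Move each ¬ inward, flipping quantifiers it crosses:
  (∃z B(z)) ∨ (∃u ¬B(u))
All bound variables are already distinct, so no renaming is needed.
Pull the quantifiers to the front (each side's bound variable is not free in the other side):
  ∃z ∃u (B(z) ∨ ¬B(u))
The quantifier ∀u sits under an odd number of negations, so it flips to ∃u.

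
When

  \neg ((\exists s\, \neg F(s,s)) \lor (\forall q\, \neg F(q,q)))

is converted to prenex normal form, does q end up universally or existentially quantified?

existential

Drive negations inward (¬∀x A ≡ ∃x ¬A, ¬∃x A ≡ ∀x ¬A, De Morgan for ∧/∨):
  (\forall s\, F(s,s)) \land (\exists q\, F(q,q))
Pull the quantifiers to the front (each side's bound variable is not free in the other side):
  \forall s\, \exists q\, (F(s,s) \land F(q,q))
The quantifier \forall q sits under an odd number of negations, so it flips to \exists q.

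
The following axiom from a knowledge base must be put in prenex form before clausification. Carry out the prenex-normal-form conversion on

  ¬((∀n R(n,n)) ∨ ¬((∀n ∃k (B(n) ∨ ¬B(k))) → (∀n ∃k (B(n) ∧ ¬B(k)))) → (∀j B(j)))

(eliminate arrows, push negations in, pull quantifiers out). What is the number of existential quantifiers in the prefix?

Rewrite implications/biconditionals: A → B as ¬A ∨ B.
  ¬(¬((∀n R(n,n)) ∨ ¬(¬(∀n ∃k (B(n) ∨ ¬B(k))) ∨ (∀n ∃k (B(n) ∧ ¬B(k))))) ∨ (∀j B(j)))
Drive negations inward (¬∀x A ≡ ∃x ¬A, ¬∃x A ≡ ∀x ¬A, De Morgan for ∧/∨):
  ((∀n R(n,n)) ∨ (∀n ∃k (B(n) ∨ ¬B(k))) ∧ (∃n ∀k (¬B(n) ∨ B(k)))) ∧ (∃j ¬B(j))
Rename bound variables to avoid capture: n↦v1, n↦y, k↦w.
  ((∀n R(n,n)) ∨ (∀v1 ∃k (B(v1) ∨ ¬B(k))) ∧ (∃y ∀w (¬B(y) ∨ B(w)))) ∧ (∃j ¬B(j))
Extract every quantifier outward, since the variables are now distinct and don't occur free across branches:
  ∀n ∀v1 ∃k ∃y ∀w ∃j ((R(n,n) ∨ (B(v1) ∨ ¬B(k)) ∧ (¬B(y) ∨ B(w))) ∧ ¬B(j))
The prefix is ∀n ∀v1 ∃k ∃y ∀w ∃j: 3 universal, 3 existential.

3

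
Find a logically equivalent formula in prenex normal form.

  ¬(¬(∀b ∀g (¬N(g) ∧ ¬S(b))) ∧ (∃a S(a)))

Move each ¬ inward, flipping quantifiers it crosses:
  (∀b ∀g (¬N(g) ∧ ¬S(b))) ∨ (∀a ¬S(a))
All bound variables are already distinct, so no renaming is needed.
Finally move all quantifiers to the prefix:
  ∀b ∀g ∀a (¬N(g) ∧ ¬S(b) ∨ ¬S(a))

∀b ∀g ∀a (¬N(g) ∧ ¬S(b) ∨ ¬S(a))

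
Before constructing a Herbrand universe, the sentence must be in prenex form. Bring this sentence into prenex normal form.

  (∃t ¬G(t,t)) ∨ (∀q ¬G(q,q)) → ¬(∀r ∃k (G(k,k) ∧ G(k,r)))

Eliminate → and ↔ using ¬ and ∨.
  ¬((∃t ¬G(t,t)) ∨ (∀q ¬G(q,q))) ∨ ¬(∀r ∃k (G(k,k) ∧ G(k,r)))
Drive negations inward (¬∀x A ≡ ∃x ¬A, ¬∃x A ≡ ∀x ¬A, De Morgan for ∧/∨):
  (∀t G(t,t)) ∧ (∃q G(q,q)) ∨ (∃r ∀k (¬G(k,k) ∨ ¬G(k,r)))
All bound variables are already distinct, so no renaming is needed.
Pull the quantifiers to the front (each side's bound variable is not free in the other side):
  ∀t ∃q ∃r ∀k (G(t,t) ∧ G(q,q) ∨ ¬G(k,k) ∨ ¬G(k,r))

∀t ∃q ∃r ∀k (G(t,t) ∧ G(q,q) ∨ ¬G(k,k) ∨ ¬G(k,r))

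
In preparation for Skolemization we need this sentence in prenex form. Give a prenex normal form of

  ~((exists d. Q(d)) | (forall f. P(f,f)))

Drive negations inward (¬∀x A ≡ ∃x ¬A, ¬∃x A ≡ ∀x ¬A, De Morgan for ∧/∨):
  (forall d. ~Q(d)) & (exists f. ~P(f,f))
All bound variables are already distinct, so no renaming is needed.
Pull the quantifiers to the front (each side's bound variable is not free in the other side):
  forall d. exists f. (~Q(d) & ~P(f,f))

forall d. exists f. (~Q(d) & ~P(f,f))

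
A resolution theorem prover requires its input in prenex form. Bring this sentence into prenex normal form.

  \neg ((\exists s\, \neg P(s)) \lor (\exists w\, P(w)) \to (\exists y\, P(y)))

\exists s\, \exists w\, \forall y\, ((\neg P(s) \lor P(w)) \land \neg P(y))

Eliminate → and ↔ using ¬ and ∨.
  \neg (\neg ((\exists s\, \neg P(s)) \lor (\exists w\, P(w))) \lor (\exists y\, P(y)))
Drive negations inward (¬∀x A ≡ ∃x ¬A, ¬∃x A ≡ ∀x ¬A, De Morgan for ∧/∨):
  ((\exists s\, \neg P(s)) \lor (\exists w\, P(w))) \land (\forall y\, \neg P(y))
All bound variables are already distinct, so no renaming is needed.
Extract every quantifier outward, since the variables are now distinct and don't occur free across branches:
  \exists s\, \exists w\, \forall y\, ((\neg P(s) \lor P(w)) \land \neg P(y))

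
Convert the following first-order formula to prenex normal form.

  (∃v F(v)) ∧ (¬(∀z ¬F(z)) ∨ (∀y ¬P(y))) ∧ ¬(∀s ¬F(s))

Move each ¬ inward, flipping quantifiers it crosses:
  (∃v F(v)) ∧ ((∃z F(z)) ∨ (∀y ¬P(y))) ∧ (∃s F(s))
All bound variables are already distinct, so no renaming is needed.
Extract every quantifier outward, since the variables are now distinct and don't occur free across branches:
  ∃v ∃z ∀y ∃s (F(v) ∧ (F(z) ∨ ¬P(y)) ∧ F(s))

∃v ∃z ∀y ∃s (F(v) ∧ (F(z) ∨ ¬P(y)) ∧ F(s))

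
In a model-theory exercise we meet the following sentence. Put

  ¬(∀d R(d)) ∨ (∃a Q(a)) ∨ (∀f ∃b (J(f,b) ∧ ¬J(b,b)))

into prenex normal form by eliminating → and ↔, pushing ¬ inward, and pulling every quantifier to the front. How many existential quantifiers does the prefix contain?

Move each ¬ inward, flipping quantifiers it crosses:
  (∃d ¬R(d)) ∨ (∃a Q(a)) ∨ (∀f ∃b (J(f,b) ∧ ¬J(b,b)))
Extract every quantifier outward, since the variables are now distinct and don't occur free across branches:
  ∃d ∃a ∀f ∃b (¬R(d) ∨ Q(a) ∨ J(f,b) ∧ ¬J(b,b))
The prefix is ∃d ∃a ∀f ∃b: 1 universal, 3 existential.

3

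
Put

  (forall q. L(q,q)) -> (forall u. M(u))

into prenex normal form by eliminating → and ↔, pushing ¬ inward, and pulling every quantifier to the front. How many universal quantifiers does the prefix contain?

1

First replace A → B with ¬A ∨ B.
  ~(forall q. L(q,q)) | (forall u. M(u))
Push ¬ through the quantifiers and connectives to reach negation normal form:
  (exists q. ~L(q,q)) | (forall u. M(u))
All bound variables are already distinct, so no renaming is needed.
Finally move all quantifiers to the prefix:
  exists q. forall u. (~L(q,q) | M(u))
The prefix is exists q forall u: 1 universal, 1 existential.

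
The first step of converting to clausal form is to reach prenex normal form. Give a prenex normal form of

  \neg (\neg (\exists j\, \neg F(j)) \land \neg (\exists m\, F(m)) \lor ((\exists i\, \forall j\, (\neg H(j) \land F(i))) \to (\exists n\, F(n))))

Eliminate → and ↔ using ¬ and ∨.
  \neg (\neg (\exists j\, \neg F(j)) \land \neg (\exists m\, F(m)) \lor \neg (\exists i\, \forall j\, (\neg H(j) \land F(i))) \lor (\exists n\, F(n)))
Move each ¬ inward, flipping quantifiers it crosses:
  ((\exists j\, \neg F(j)) \lor (\exists m\, F(m))) \land (\exists i\, \forall j\, (\neg H(j) \land F(i))) \land (\forall n\, \neg F(n))
Standardize variables apart so no two quantifiers bind the same name: j↦y1.
  ((\exists j\, \neg F(j)) \lor (\exists m\, F(m))) \land (\exists i\, \forall y1\, (\neg H(y1) \land F(i))) \land (\forall n\, \neg F(n))
Extract every quantifier outward, since the variables are now distinct and don't occur free across branches:
  \exists j\, \exists m\, \exists i\, \forall y1\, \forall n\, ((\neg F(j) \lor F(m)) \land \neg H(y1) \land F(i) \land \neg F(n))

\exists j\, \exists m\, \exists i\, \forall y1\, \forall n\, ((\neg F(j) \lor F(m)) \land \neg H(y1) \land F(i) \land \neg F(n))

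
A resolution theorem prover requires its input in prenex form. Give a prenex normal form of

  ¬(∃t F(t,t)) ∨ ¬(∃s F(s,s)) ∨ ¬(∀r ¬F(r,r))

∀t ∀s ∃r (¬F(t,t) ∨ ¬F(s,s) ∨ F(r,r))

Push ¬ through the quantifiers and connectives to reach negation normal form:
  (∀t ¬F(t,t)) ∨ (∀s ¬F(s,s)) ∨ (∃r F(r,r))
All bound variables are already distinct, so no renaming is needed.
Finally move all quantifiers to the prefix:
  ∀t ∀s ∃r (¬F(t,t) ∨ ¬F(s,s) ∨ F(r,r))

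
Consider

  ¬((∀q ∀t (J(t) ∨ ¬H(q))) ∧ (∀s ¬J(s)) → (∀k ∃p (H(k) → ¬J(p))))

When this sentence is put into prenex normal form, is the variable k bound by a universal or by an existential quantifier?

existential

Eliminate → and ↔ using ¬ and ∨.
  ¬(¬((∀q ∀t (J(t) ∨ ¬H(q))) ∧ (∀s ¬J(s))) ∨ (∀k ∃p (¬H(k) ∨ ¬J(p))))
Drive negations inward (¬∀x A ≡ ∃x ¬A, ¬∃x A ≡ ∀x ¬A, De Morgan for ∧/∨):
  (∀q ∀t (J(t) ∨ ¬H(q))) ∧ (∀s ¬J(s)) ∧ (∃k ∀p (H(k) ∧ J(p)))
All bound variables are already distinct, so no renaming is needed.
Pull the quantifiers to the front (each side's bound variable is not free in the other side):
  ∀q ∀t ∀s ∃k ∀p ((J(t) ∨ ¬H(q)) ∧ ¬J(s) ∧ H(k) ∧ J(p))
The quantifier ∀k sits under an odd number of negations (counting the antecedent side of each →), so it flips to ∃k.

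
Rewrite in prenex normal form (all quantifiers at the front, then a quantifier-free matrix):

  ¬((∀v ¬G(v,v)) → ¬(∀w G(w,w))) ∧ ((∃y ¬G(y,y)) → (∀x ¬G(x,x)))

First replace A → B with ¬A ∨ B.
  ¬(¬(∀v ¬G(v,v)) ∨ ¬(∀w G(w,w))) ∧ (¬(∃y ¬G(y,y)) ∨ (∀x ¬G(x,x)))
Move each ¬ inward, flipping quantifiers it crosses:
  (∀v ¬G(v,v)) ∧ (∀w G(w,w)) ∧ ((∀y G(y,y)) ∨ (∀x ¬G(x,x)))
Finally move all quantifiers to the prefix:
  ∀v ∀w ∀y ∀x (¬G(v,v) ∧ G(w,w) ∧ (G(y,y) ∨ ¬G(x,x)))

∀v ∀w ∀y ∀x (¬G(v,v) ∧ G(w,w) ∧ (G(y,y) ∨ ¬G(x,x)))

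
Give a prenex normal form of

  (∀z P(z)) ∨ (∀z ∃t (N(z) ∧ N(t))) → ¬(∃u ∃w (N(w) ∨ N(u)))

∃z ∃y1 ∀t ∀u ∀w (¬P(z) ∧ (¬N(y1) ∨ ¬N(t)) ∨ ¬N(w) ∧ ¬N(u))

First replace A → B with ¬A ∨ B.
  ¬((∀z P(z)) ∨ (∀z ∃t (N(z) ∧ N(t)))) ∨ ¬(∃u ∃w (N(w) ∨ N(u)))
Push ¬ through the quantifiers and connectives to reach negation normal form:
  (∃z ¬P(z)) ∧ (∃z ∀t (¬N(z) ∨ ¬N(t))) ∨ (∀u ∀w (¬N(w) ∧ ¬N(u)))
Standardize variables apart so no two quantifiers bind the same name: z↦y1.
  (∃z ¬P(z)) ∧ (∃y1 ∀t (¬N(y1) ∨ ¬N(t))) ∨ (∀u ∀w (¬N(w) ∧ ¬N(u)))
Pull the quantifiers to the front (each side's bound variable is not free in the other side):
  ∃z ∃y1 ∀t ∀u ∀w (¬P(z) ∧ (¬N(y1) ∨ ¬N(t)) ∨ ¬N(w) ∧ ¬N(u))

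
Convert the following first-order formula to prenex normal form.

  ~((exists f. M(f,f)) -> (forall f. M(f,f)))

Rewrite implications/biconditionals: A → B as ¬A ∨ B.
  ~(~(exists f. M(f,f)) | (forall f. M(f,f)))
Push ¬ through the quantifiers and connectives to reach negation normal form:
  (exists f. M(f,f)) & (exists f. ~M(f,f))
Give each quantifier a distinct variable: f↦u.
  (exists f. M(f,f)) & (exists u. ~M(u,u))
Extract every quantifier outward, since the variables are now distinct and don't occur free across branches:
  exists f. exists u. (M(f,f) & ~M(u,u))

exists f. exists u. (M(f,f) & ~M(u,u))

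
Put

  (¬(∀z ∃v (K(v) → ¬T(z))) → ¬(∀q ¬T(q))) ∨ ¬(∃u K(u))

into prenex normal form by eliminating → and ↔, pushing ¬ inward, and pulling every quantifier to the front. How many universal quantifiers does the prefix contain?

2

Rewrite implications/biconditionals: A → B as ¬A ∨ B.
  ¬¬(∀z ∃v (¬K(v) ∨ ¬T(z))) ∨ ¬(∀q ¬T(q)) ∨ ¬(∃u K(u))
Push ¬ through the quantifiers and connectives to reach negation normal form:
  (∀z ∃v (¬K(v) ∨ ¬T(z))) ∨ (∃q T(q)) ∨ (∀u ¬K(u))
Extract every quantifier outward, since the variables are now distinct and don't occur free across branches:
  ∀z ∃v ∃q ∀u (¬K(v) ∨ ¬T(z) ∨ T(q) ∨ ¬K(u))
The prefix is ∀z ∃v ∃q ∀u: 2 universal, 2 existential.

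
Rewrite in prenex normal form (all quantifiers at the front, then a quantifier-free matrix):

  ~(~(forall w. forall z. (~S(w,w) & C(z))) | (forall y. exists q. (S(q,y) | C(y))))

Drive negations inward (¬∀x A ≡ ∃x ¬A, ¬∃x A ≡ ∀x ¬A, De Morgan for ∧/∨):
  (forall w. forall z. (~S(w,w) & C(z))) & (exists y. forall q. (~S(q,y) & ~C(y)))
All bound variables are already distinct, so no renaming is needed.
Finally move all quantifiers to the prefix:
  forall w. forall z. exists y. forall q. (~S(w,w) & C(z) & ~S(q,y) & ~C(y))

forall w. forall z. exists y. forall q. (~S(w,w) & C(z) & ~S(q,y) & ~C(y))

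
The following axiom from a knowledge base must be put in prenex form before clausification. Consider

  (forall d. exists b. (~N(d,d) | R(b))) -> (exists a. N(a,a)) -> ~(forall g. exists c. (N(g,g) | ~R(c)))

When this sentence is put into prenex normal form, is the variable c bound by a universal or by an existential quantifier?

universal

First replace A → B with ¬A ∨ B.
  ~(forall d. exists b. (~N(d,d) | R(b))) | ~(exists a. N(a,a)) | ~(forall g. exists c. (N(g,g) | ~R(c)))
Drive negations inward (¬∀x A ≡ ∃x ¬A, ¬∃x A ≡ ∀x ¬A, De Morgan for ∧/∨):
  (exists d. forall b. (N(d,d) & ~R(b))) | (forall a. ~N(a,a)) | (exists g. forall c. (~N(g,g) & R(c)))
All bound variables are already distinct, so no renaming is needed.
Pull the quantifiers to the front (each side's bound variable is not free in the other side):
  exists d. forall b. forall a. exists g. forall c. (N(d,d) & ~R(b) | ~N(a,a) | ~N(g,g) & R(c))
The quantifier exists c sits under an odd number of negations (counting the antecedent side of each →), so it flips to forall c.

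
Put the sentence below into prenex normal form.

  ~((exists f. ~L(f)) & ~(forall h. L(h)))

Move each ¬ inward, flipping quantifiers it crosses:
  (forall f. L(f)) | (forall h. L(h))
All bound variables are already distinct, so no renaming is needed.
Extract every quantifier outward, since the variables are now distinct and don't occur free across branches:
  forall f. forall h. (L(f) | L(h))

forall f. forall h. (L(f) | L(h))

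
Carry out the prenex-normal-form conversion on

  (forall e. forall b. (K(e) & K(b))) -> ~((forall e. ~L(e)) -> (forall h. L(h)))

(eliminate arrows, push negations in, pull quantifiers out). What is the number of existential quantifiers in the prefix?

3

First replace A → B with ¬A ∨ B.
  ~(forall e. forall b. (K(e) & K(b))) | ~(~(forall e. ~L(e)) | (forall h. L(h)))
Move each ¬ inward, flipping quantifiers it crosses:
  (exists e. exists b. (~K(e) | ~K(b))) | (forall e. ~L(e)) & (exists h. ~L(h))
Standardize variables apart so no two quantifiers bind the same name: e↦c.
  (exists e. exists b. (~K(e) | ~K(b))) | (forall c. ~L(c)) & (exists h. ~L(h))
Extract every quantifier outward, since the variables are now distinct and don't occur free across branches:
  exists e. exists b. forall c. exists h. (~K(e) | ~K(b) | ~L(c) & ~L(h))
The prefix is exists e exists b forall c exists h: 1 universal, 3 existential.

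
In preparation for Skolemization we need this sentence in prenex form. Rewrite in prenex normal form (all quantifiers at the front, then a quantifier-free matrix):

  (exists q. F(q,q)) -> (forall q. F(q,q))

forall q. forall y1. (~F(q,q) | F(y1,y1))

Rewrite implications/biconditionals: A → B as ¬A ∨ B.
  ~(exists q. F(q,q)) | (forall q. F(q,q))
Push ¬ through the quantifiers and connectives to reach negation normal form:
  (forall q. ~F(q,q)) | (forall q. F(q,q))
Rename bound variables to avoid capture: q↦y1.
  (forall q. ~F(q,q)) | (forall y1. F(y1,y1))
Extract every quantifier outward, since the variables are now distinct and don't occur free across branches:
  forall q. forall y1. (~F(q,q) | F(y1,y1))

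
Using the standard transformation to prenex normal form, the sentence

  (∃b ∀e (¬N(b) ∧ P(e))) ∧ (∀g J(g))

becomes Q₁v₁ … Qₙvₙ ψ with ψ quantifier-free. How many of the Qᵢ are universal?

2

All bound variables are already distinct, so no renaming is needed.
Finally move all quantifiers to the prefix:
  ∃b ∀e ∀g (¬N(b) ∧ P(e) ∧ J(g))
The prefix is ∃b ∀e ∀g: 2 universal, 1 existential.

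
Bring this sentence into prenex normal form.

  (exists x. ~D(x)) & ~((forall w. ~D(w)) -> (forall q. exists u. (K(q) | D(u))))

exists x. forall w. exists q. forall u. (~D(x) & ~D(w) & ~K(q) & ~D(u))

Eliminate → and ↔ using ¬ and ∨.
  (exists x. ~D(x)) & ~(~(forall w. ~D(w)) | (forall q. exists u. (K(q) | D(u))))
Move each ¬ inward, flipping quantifiers it crosses:
  (exists x. ~D(x)) & (forall w. ~D(w)) & (exists q. forall u. (~K(q) & ~D(u)))
Extract every quantifier outward, since the variables are now distinct and don't occur free across branches:
  exists x. forall w. exists q. forall u. (~D(x) & ~D(w) & ~K(q) & ~D(u))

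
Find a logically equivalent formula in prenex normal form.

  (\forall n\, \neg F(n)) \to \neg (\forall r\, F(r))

\exists n\, \exists r\, (F(n) \lor \neg F(r))

Eliminate → and ↔ using ¬ and ∨.
  \neg (\forall n\, \neg F(n)) \lor \neg (\forall r\, F(r))
Move each ¬ inward, flipping quantifiers it crosses:
  (\exists n\, F(n)) \lor (\exists r\, \neg F(r))
Extract every quantifier outward, since the variables are now distinct and don't occur free across branches:
  \exists n\, \exists r\, (F(n) \lor \neg F(r))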